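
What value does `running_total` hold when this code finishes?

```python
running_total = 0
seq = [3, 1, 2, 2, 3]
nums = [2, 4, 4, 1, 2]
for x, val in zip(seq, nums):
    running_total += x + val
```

Let's trace through this code step by step.

Initialize: running_total = 0
Initialize: seq = [3, 1, 2, 2, 3]
Initialize: nums = [2, 4, 4, 1, 2]
Entering loop: for x, val in zip(seq, nums):

After execution: running_total = 24
24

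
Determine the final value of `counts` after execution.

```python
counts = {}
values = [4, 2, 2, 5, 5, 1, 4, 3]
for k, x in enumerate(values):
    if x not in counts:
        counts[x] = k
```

Let's trace through this code step by step.

Initialize: counts = {}
Initialize: values = [4, 2, 2, 5, 5, 1, 4, 3]
Entering loop: for k, x in enumerate(values):

After execution: counts = {4: 0, 2: 1, 5: 3, 1: 5, 3: 7}
{4: 0, 2: 1, 5: 3, 1: 5, 3: 7}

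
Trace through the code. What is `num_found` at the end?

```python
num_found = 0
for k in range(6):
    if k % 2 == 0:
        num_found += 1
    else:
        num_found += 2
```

Let's trace through this code step by step.

Initialize: num_found = 0
Entering loop: for k in range(6):

After execution: num_found = 9
9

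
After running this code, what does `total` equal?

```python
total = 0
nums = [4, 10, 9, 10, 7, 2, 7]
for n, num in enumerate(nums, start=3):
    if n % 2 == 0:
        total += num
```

Let's trace through this code step by step.

Initialize: total = 0
Initialize: nums = [4, 10, 9, 10, 7, 2, 7]
Entering loop: for n, num in enumerate(nums, start=3):

After execution: total = 22
22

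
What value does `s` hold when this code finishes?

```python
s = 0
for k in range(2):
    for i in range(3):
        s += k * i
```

Let's trace through this code step by step.

Initialize: s = 0
Entering loop: for k in range(2):

After execution: s = 3
3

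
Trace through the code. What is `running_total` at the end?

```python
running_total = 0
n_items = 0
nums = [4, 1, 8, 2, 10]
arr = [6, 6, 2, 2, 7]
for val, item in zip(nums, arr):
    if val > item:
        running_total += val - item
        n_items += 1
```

Let's trace through this code step by step.

Initialize: running_total = 0
Initialize: n_items = 0
Initialize: nums = [4, 1, 8, 2, 10]
Initialize: arr = [6, 6, 2, 2, 7]
Entering loop: for val, item in zip(nums, arr):

After execution: running_total = 9
9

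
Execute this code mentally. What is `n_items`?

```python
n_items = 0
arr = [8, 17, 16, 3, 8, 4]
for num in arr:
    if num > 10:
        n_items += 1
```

Let's trace through this code step by step.

Initialize: n_items = 0
Initialize: arr = [8, 17, 16, 3, 8, 4]
Entering loop: for num in arr:

After execution: n_items = 2
2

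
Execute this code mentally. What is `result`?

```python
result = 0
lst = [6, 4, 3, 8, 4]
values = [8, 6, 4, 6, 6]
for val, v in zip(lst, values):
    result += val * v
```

Let's trace through this code step by step.

Initialize: result = 0
Initialize: lst = [6, 4, 3, 8, 4]
Initialize: values = [8, 6, 4, 6, 6]
Entering loop: for val, v in zip(lst, values):

After execution: result = 156
156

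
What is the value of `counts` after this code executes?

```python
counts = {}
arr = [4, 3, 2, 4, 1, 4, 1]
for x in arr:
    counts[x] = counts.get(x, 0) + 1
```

Let's trace through this code step by step.

Initialize: counts = {}
Initialize: arr = [4, 3, 2, 4, 1, 4, 1]
Entering loop: for x in arr:

After execution: counts = {4: 3, 3: 1, 2: 1, 1: 2}
{4: 3, 3: 1, 2: 1, 1: 2}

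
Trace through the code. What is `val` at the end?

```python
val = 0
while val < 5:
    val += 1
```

Let's trace through this code step by step.

Initialize: val = 0
Entering loop: while val < 5:

After execution: val = 5
5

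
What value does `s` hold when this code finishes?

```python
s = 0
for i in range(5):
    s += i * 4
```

Let's trace through this code step by step.

Initialize: s = 0
Entering loop: for i in range(5):

After execution: s = 40
40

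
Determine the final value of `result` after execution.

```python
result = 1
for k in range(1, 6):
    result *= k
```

Let's trace through this code step by step.

Initialize: result = 1
Entering loop: for k in range(1, 6):

After execution: result = 120
120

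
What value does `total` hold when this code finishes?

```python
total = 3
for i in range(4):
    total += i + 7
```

Let's trace through this code step by step.

Initialize: total = 3
Entering loop: for i in range(4):

After execution: total = 37
37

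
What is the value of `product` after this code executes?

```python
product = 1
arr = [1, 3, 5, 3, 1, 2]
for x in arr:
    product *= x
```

Let's trace through this code step by step.

Initialize: product = 1
Initialize: arr = [1, 3, 5, 3, 1, 2]
Entering loop: for x in arr:

After execution: product = 90
90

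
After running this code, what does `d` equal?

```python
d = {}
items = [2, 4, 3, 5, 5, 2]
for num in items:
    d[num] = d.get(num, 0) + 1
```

Let's trace through this code step by step.

Initialize: d = {}
Initialize: items = [2, 4, 3, 5, 5, 2]
Entering loop: for num in items:

After execution: d = {2: 2, 4: 1, 3: 1, 5: 2}
{2: 2, 4: 1, 3: 1, 5: 2}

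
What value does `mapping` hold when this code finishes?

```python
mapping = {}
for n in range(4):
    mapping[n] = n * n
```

Let's trace through this code step by step.

Initialize: mapping = {}
Entering loop: for n in range(4):

After execution: mapping = {0: 0, 1: 1, 2: 4, 3: 9}
{0: 0, 1: 1, 2: 4, 3: 9}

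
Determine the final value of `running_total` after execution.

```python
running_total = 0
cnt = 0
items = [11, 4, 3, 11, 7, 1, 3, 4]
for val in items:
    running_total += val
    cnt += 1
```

Let's trace through this code step by step.

Initialize: running_total = 0
Initialize: cnt = 0
Initialize: items = [11, 4, 3, 11, 7, 1, 3, 4]
Entering loop: for val in items:

After execution: running_total = 44
44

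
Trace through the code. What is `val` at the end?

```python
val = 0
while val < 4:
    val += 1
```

Let's trace through this code step by step.

Initialize: val = 0
Entering loop: while val < 4:

After execution: val = 4
4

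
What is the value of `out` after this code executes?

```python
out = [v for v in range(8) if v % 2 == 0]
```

Let's trace through this code step by step.

Initialize: out = [v for v in range(8) if v % 2 == 0]

After execution: out = [0, 2, 4, 6]
[0, 2, 4, 6]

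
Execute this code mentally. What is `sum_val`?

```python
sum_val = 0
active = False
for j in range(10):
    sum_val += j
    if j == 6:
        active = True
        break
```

Let's trace through this code step by step.

Initialize: sum_val = 0
Initialize: active = False
Entering loop: for j in range(10):

After execution: sum_val = 21
21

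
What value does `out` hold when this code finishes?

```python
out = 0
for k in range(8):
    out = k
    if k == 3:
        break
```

Let's trace through this code step by step.

Initialize: out = 0
Entering loop: for k in range(8):

After execution: out = 3
3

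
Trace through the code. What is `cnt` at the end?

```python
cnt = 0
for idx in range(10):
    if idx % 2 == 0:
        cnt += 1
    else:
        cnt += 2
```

Let's trace through this code step by step.

Initialize: cnt = 0
Entering loop: for idx in range(10):

After execution: cnt = 15
15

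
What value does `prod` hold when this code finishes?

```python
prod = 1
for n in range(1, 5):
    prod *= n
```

Let's trace through this code step by step.

Initialize: prod = 1
Entering loop: for n in range(1, 5):

After execution: prod = 24
24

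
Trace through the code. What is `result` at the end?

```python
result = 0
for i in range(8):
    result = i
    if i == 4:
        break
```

Let's trace through this code step by step.

Initialize: result = 0
Entering loop: for i in range(8):

After execution: result = 4
4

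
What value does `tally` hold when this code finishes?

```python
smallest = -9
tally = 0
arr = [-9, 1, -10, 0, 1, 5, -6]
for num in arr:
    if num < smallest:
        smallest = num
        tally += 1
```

Let's trace through this code step by step.

Initialize: smallest = -9
Initialize: tally = 0
Initialize: arr = [-9, 1, -10, 0, 1, 5, -6]
Entering loop: for num in arr:

After execution: tally = 1
1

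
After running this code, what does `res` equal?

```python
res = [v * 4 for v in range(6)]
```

Let's trace through this code step by step.

Initialize: res = [v * 4 for v in range(6)]

After execution: res = [0, 4, 8, 12, 16, 20]
[0, 4, 8, 12, 16, 20]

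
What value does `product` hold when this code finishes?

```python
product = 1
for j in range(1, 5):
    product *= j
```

Let's trace through this code step by step.

Initialize: product = 1
Entering loop: for j in range(1, 5):

After execution: product = 24
24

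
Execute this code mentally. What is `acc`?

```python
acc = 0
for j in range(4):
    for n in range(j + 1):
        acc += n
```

Let's trace through this code step by step.

Initialize: acc = 0
Entering loop: for j in range(4):

After execution: acc = 10
10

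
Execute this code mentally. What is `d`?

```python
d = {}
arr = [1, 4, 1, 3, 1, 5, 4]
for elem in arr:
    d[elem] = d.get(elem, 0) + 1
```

Let's trace through this code step by step.

Initialize: d = {}
Initialize: arr = [1, 4, 1, 3, 1, 5, 4]
Entering loop: for elem in arr:

After execution: d = {1: 3, 4: 2, 3: 1, 5: 1}
{1: 3, 4: 2, 3: 1, 5: 1}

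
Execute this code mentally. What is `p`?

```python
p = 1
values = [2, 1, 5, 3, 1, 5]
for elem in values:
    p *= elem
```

Let's trace through this code step by step.

Initialize: p = 1
Initialize: values = [2, 1, 5, 3, 1, 5]
Entering loop: for elem in values:

After execution: p = 150
150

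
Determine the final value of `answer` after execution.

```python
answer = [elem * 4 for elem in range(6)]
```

Let's trace through this code step by step.

Initialize: answer = [elem * 4 for elem in range(6)]

After execution: answer = [0, 4, 8, 12, 16, 20]
[0, 4, 8, 12, 16, 20]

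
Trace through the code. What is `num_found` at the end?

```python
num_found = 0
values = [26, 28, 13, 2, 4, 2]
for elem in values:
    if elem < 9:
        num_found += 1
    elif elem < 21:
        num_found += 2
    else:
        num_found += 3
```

Let's trace through this code step by step.

Initialize: num_found = 0
Initialize: values = [26, 28, 13, 2, 4, 2]
Entering loop: for elem in values:

After execution: num_found = 11
11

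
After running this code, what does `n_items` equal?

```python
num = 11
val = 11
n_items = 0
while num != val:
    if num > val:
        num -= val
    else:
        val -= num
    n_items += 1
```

Let's trace through this code step by step.

Initialize: num = 11
Initialize: val = 11
Initialize: n_items = 0
Entering loop: while num != val:

After execution: n_items = 0
0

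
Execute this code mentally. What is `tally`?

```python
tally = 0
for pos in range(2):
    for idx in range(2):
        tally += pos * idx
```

Let's trace through this code step by step.

Initialize: tally = 0
Entering loop: for pos in range(2):

After execution: tally = 1
1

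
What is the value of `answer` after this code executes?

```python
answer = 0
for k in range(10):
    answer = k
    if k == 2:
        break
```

Let's trace through this code step by step.

Initialize: answer = 0
Entering loop: for k in range(10):

After execution: answer = 2
2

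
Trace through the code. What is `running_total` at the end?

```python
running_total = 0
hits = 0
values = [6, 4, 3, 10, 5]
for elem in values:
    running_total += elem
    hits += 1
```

Let's trace through this code step by step.

Initialize: running_total = 0
Initialize: hits = 0
Initialize: values = [6, 4, 3, 10, 5]
Entering loop: for elem in values:

After execution: running_total = 28
28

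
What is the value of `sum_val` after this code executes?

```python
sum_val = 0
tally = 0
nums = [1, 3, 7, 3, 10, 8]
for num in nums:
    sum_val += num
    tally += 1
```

Let's trace through this code step by step.

Initialize: sum_val = 0
Initialize: tally = 0
Initialize: nums = [1, 3, 7, 3, 10, 8]
Entering loop: for num in nums:

After execution: sum_val = 32
32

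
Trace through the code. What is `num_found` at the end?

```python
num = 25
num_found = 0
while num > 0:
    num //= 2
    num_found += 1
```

Let's trace through this code step by step.

Initialize: num = 25
Initialize: num_found = 0
Entering loop: while num > 0:

After execution: num_found = 5
5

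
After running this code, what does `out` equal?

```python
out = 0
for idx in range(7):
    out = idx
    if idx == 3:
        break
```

Let's trace through this code step by step.

Initialize: out = 0
Entering loop: for idx in range(7):

After execution: out = 3
3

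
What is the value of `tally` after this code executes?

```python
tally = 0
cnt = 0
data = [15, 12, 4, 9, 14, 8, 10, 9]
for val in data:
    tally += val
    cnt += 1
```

Let's trace through this code step by step.

Initialize: tally = 0
Initialize: cnt = 0
Initialize: data = [15, 12, 4, 9, 14, 8, 10, 9]
Entering loop: for val in data:

After execution: tally = 81
81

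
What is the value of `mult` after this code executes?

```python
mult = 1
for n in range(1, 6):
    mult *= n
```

Let's trace through this code step by step.

Initialize: mult = 1
Entering loop: for n in range(1, 6):

After execution: mult = 120
120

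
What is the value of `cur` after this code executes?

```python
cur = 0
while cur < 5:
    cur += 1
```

Let's trace through this code step by step.

Initialize: cur = 0
Entering loop: while cur < 5:

After execution: cur = 5
5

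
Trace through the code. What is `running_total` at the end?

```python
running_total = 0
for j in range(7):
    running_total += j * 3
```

Let's trace through this code step by step.

Initialize: running_total = 0
Entering loop: for j in range(7):

After execution: running_total = 63
63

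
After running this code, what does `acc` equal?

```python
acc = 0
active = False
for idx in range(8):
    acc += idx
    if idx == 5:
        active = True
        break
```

Let's trace through this code step by step.

Initialize: acc = 0
Initialize: active = False
Entering loop: for idx in range(8):

After execution: acc = 15
15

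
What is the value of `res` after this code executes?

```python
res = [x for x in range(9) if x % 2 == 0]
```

Let's trace through this code step by step.

Initialize: res = [x for x in range(9) if x % 2 == 0]

After execution: res = [0, 2, 4, 6, 8]
[0, 2, 4, 6, 8]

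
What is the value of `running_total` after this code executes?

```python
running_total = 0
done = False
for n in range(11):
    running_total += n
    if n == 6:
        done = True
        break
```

Let's trace through this code step by step.

Initialize: running_total = 0
Initialize: done = False
Entering loop: for n in range(11):

After execution: running_total = 21
21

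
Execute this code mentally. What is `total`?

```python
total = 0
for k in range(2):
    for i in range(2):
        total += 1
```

Let's trace through this code step by step.

Initialize: total = 0
Entering loop: for k in range(2):

After execution: total = 4
4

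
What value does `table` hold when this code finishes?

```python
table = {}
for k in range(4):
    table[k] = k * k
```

Let's trace through this code step by step.

Initialize: table = {}
Entering loop: for k in range(4):

After execution: table = {0: 0, 1: 1, 2: 4, 3: 9}
{0: 0, 1: 1, 2: 4, 3: 9}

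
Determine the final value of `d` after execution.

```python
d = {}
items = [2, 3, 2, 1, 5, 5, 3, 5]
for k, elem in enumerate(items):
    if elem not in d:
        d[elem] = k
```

Let's trace through this code step by step.

Initialize: d = {}
Initialize: items = [2, 3, 2, 1, 5, 5, 3, 5]
Entering loop: for k, elem in enumerate(items):

After execution: d = {2: 0, 3: 1, 1: 3, 5: 4}
{2: 0, 3: 1, 1: 3, 5: 4}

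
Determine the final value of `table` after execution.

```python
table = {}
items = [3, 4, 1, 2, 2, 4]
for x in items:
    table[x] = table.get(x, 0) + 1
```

Let's trace through this code step by step.

Initialize: table = {}
Initialize: items = [3, 4, 1, 2, 2, 4]
Entering loop: for x in items:

After execution: table = {3: 1, 4: 2, 1: 1, 2: 2}
{3: 1, 4: 2, 1: 1, 2: 2}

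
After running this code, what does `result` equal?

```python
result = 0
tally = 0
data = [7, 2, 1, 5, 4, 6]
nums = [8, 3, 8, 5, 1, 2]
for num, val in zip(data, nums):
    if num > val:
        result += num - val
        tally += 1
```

Let's trace through this code step by step.

Initialize: result = 0
Initialize: tally = 0
Initialize: data = [7, 2, 1, 5, 4, 6]
Initialize: nums = [8, 3, 8, 5, 1, 2]
Entering loop: for num, val in zip(data, nums):

After execution: result = 7
7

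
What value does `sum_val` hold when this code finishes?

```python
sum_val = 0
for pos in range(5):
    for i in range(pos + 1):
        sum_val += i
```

Let's trace through this code step by step.

Initialize: sum_val = 0
Entering loop: for pos in range(5):

After execution: sum_val = 20
20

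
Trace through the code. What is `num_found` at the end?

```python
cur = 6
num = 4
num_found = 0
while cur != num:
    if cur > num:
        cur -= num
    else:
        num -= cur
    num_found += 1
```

Let's trace through this code step by step.

Initialize: cur = 6
Initialize: num = 4
Initialize: num_found = 0
Entering loop: while cur != num:

After execution: num_found = 2
2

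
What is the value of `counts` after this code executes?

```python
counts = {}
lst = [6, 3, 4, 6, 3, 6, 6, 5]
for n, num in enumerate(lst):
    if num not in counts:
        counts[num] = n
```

Let's trace through this code step by step.

Initialize: counts = {}
Initialize: lst = [6, 3, 4, 6, 3, 6, 6, 5]
Entering loop: for n, num in enumerate(lst):

After execution: counts = {6: 0, 3: 1, 4: 2, 5: 7}
{6: 0, 3: 1, 4: 2, 5: 7}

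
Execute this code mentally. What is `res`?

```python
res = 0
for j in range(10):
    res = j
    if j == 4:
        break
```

Let's trace through this code step by step.

Initialize: res = 0
Entering loop: for j in range(10):

After execution: res = 4
4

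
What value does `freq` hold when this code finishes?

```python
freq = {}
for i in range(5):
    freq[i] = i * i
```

Let's trace through this code step by step.

Initialize: freq = {}
Entering loop: for i in range(5):

After execution: freq = {0: 0, 1: 1, 2: 4, 3: 9, 4: 16}
{0: 0, 1: 1, 2: 4, 3: 9, 4: 16}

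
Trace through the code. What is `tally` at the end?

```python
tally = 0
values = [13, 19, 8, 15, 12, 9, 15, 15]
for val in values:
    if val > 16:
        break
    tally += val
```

Let's trace through this code step by step.

Initialize: tally = 0
Initialize: values = [13, 19, 8, 15, 12, 9, 15, 15]
Entering loop: for val in values:

After execution: tally = 13
13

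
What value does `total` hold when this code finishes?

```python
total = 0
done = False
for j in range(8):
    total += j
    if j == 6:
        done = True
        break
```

Let's trace through this code step by step.

Initialize: total = 0
Initialize: done = False
Entering loop: for j in range(8):

After execution: total = 21
21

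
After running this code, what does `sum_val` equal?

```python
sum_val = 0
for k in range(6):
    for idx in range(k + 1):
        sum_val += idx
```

Let's trace through this code step by step.

Initialize: sum_val = 0
Entering loop: for k in range(6):

After execution: sum_val = 35
35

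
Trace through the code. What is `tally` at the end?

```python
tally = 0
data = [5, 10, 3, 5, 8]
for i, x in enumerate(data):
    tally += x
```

Let's trace through this code step by step.

Initialize: tally = 0
Initialize: data = [5, 10, 3, 5, 8]
Entering loop: for i, x in enumerate(data):

After execution: tally = 31
31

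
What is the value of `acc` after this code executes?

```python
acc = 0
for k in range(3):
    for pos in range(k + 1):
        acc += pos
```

Let's trace through this code step by step.

Initialize: acc = 0
Entering loop: for k in range(3):

After execution: acc = 4
4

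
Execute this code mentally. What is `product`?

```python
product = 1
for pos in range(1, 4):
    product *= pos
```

Let's trace through this code step by step.

Initialize: product = 1
Entering loop: for pos in range(1, 4):

After execution: product = 6
6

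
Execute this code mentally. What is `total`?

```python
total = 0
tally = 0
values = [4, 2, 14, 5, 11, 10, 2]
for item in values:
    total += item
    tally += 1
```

Let's trace through this code step by step.

Initialize: total = 0
Initialize: tally = 0
Initialize: values = [4, 2, 14, 5, 11, 10, 2]
Entering loop: for item in values:

After execution: total = 48
48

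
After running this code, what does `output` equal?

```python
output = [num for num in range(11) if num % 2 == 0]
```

Let's trace through this code step by step.

Initialize: output = [num for num in range(11) if num % 2 == 0]

After execution: output = [0, 2, 4, 6, 8, 10]
[0, 2, 4, 6, 8, 10]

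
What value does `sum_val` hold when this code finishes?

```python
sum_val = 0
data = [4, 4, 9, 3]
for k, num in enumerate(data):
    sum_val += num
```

Let's trace through this code step by step.

Initialize: sum_val = 0
Initialize: data = [4, 4, 9, 3]
Entering loop: for k, num in enumerate(data):

After execution: sum_val = 20
20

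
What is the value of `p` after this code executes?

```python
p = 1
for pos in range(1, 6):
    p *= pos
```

Let's trace through this code step by step.

Initialize: p = 1
Entering loop: for pos in range(1, 6):

After execution: p = 120
120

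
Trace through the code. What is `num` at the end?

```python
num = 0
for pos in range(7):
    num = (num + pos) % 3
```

Let's trace through this code step by step.

Initialize: num = 0
Entering loop: for pos in range(7):

After execution: num = 0
0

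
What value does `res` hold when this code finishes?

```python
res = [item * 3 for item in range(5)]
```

Let's trace through this code step by step.

Initialize: res = [item * 3 for item in range(5)]

After execution: res = [0, 3, 6, 9, 12]
[0, 3, 6, 9, 12]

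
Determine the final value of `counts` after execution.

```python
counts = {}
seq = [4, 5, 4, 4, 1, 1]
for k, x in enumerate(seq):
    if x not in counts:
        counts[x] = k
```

Let's trace through this code step by step.

Initialize: counts = {}
Initialize: seq = [4, 5, 4, 4, 1, 1]
Entering loop: for k, x in enumerate(seq):

After execution: counts = {4: 0, 5: 1, 1: 4}
{4: 0, 5: 1, 1: 4}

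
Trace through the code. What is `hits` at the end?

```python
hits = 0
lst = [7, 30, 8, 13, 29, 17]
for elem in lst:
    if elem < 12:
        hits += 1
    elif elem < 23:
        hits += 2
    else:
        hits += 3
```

Let's trace through this code step by step.

Initialize: hits = 0
Initialize: lst = [7, 30, 8, 13, 29, 17]
Entering loop: for elem in lst:

After execution: hits = 12
12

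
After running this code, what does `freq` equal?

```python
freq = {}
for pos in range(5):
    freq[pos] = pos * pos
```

Let's trace through this code step by step.

Initialize: freq = {}
Entering loop: for pos in range(5):

After execution: freq = {0: 0, 1: 1, 2: 4, 3: 9, 4: 16}
{0: 0, 1: 1, 2: 4, 3: 9, 4: 16}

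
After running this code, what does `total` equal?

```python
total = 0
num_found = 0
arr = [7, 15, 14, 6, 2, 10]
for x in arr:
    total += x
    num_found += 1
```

Let's trace through this code step by step.

Initialize: total = 0
Initialize: num_found = 0
Initialize: arr = [7, 15, 14, 6, 2, 10]
Entering loop: for x in arr:

After execution: total = 54
54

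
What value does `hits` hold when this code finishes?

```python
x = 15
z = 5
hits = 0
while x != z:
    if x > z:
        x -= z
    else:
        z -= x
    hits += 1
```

Let's trace through this code step by step.

Initialize: x = 15
Initialize: z = 5
Initialize: hits = 0
Entering loop: while x != z:

After execution: hits = 2
2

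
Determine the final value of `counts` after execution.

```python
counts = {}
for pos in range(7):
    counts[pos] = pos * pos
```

Let's trace through this code step by step.

Initialize: counts = {}
Entering loop: for pos in range(7):

After execution: counts = {0: 0, 1: 1, 2: 4, 3: 9, 4: 16, 5: 25, 6: 36}
{0: 0, 1: 1, 2: 4, 3: 9, 4: 16, 5: 25, 6: 36}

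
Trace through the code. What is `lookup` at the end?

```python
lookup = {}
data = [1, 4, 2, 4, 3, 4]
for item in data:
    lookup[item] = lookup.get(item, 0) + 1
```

Let's trace through this code step by step.

Initialize: lookup = {}
Initialize: data = [1, 4, 2, 4, 3, 4]
Entering loop: for item in data:

After execution: lookup = {1: 1, 4: 3, 2: 1, 3: 1}
{1: 1, 4: 3, 2: 1, 3: 1}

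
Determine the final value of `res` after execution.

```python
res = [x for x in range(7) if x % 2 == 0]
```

Let's trace through this code step by step.

Initialize: res = [x for x in range(7) if x % 2 == 0]

After execution: res = [0, 2, 4, 6]
[0, 2, 4, 6]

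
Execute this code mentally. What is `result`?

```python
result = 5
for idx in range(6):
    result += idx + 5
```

Let's trace through this code step by step.

Initialize: result = 5
Entering loop: for idx in range(6):

After execution: result = 50
50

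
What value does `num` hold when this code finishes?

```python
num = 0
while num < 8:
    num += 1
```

Let's trace through this code step by step.

Initialize: num = 0
Entering loop: while num < 8:

After execution: num = 8
8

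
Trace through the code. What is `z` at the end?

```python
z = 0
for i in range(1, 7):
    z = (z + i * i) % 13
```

Let's trace through this code step by step.

Initialize: z = 0
Entering loop: for i in range(1, 7):

After execution: z = 0
0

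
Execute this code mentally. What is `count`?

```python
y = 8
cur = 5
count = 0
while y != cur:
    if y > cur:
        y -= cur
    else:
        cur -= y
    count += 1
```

Let's trace through this code step by step.

Initialize: y = 8
Initialize: cur = 5
Initialize: count = 0
Entering loop: while y != cur:

After execution: count = 4
4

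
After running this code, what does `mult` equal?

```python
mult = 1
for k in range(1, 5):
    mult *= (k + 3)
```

Let's trace through this code step by step.

Initialize: mult = 1
Entering loop: for k in range(1, 5):

After execution: mult = 840
840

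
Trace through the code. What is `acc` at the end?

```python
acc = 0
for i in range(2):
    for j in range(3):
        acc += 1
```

Let's trace through this code step by step.

Initialize: acc = 0
Entering loop: for i in range(2):

After execution: acc = 6
6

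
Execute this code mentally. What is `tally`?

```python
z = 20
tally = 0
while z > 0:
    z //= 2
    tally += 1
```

Let's trace through this code step by step.

Initialize: z = 20
Initialize: tally = 0
Entering loop: while z > 0:

After execution: tally = 5
5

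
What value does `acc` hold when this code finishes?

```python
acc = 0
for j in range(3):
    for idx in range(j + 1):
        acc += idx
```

Let's trace through this code step by step.

Initialize: acc = 0
Entering loop: for j in range(3):

After execution: acc = 4
4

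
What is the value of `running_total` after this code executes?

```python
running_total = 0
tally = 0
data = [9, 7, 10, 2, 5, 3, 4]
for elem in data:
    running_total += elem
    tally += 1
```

Let's trace through this code step by step.

Initialize: running_total = 0
Initialize: tally = 0
Initialize: data = [9, 7, 10, 2, 5, 3, 4]
Entering loop: for elem in data:

After execution: running_total = 40
40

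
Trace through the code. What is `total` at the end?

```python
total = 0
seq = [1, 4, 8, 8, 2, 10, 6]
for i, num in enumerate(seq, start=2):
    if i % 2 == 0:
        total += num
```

Let's trace through this code step by step.

Initialize: total = 0
Initialize: seq = [1, 4, 8, 8, 2, 10, 6]
Entering loop: for i, num in enumerate(seq, start=2):

After execution: total = 17
17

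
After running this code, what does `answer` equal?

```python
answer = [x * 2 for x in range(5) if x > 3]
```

Let's trace through this code step by step.

Initialize: answer = [x * 2 for x in range(5) if x > 3]

After execution: answer = [8]
[8]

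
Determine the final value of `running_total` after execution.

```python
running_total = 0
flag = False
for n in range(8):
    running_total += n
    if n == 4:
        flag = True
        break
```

Let's trace through this code step by step.

Initialize: running_total = 0
Initialize: flag = False
Entering loop: for n in range(8):

After execution: running_total = 10
10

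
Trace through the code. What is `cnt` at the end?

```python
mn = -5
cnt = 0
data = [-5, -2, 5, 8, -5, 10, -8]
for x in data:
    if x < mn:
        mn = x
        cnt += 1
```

Let's trace through this code step by step.

Initialize: mn = -5
Initialize: cnt = 0
Initialize: data = [-5, -2, 5, 8, -5, 10, -8]
Entering loop: for x in data:

After execution: cnt = 1
1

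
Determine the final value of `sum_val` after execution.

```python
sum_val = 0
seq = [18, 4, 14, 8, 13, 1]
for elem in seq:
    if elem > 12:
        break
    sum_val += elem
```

Let's trace through this code step by step.

Initialize: sum_val = 0
Initialize: seq = [18, 4, 14, 8, 13, 1]
Entering loop: for elem in seq:

After execution: sum_val = 0
0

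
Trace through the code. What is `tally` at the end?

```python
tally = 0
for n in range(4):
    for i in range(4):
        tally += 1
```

Let's trace through this code step by step.

Initialize: tally = 0
Entering loop: for n in range(4):

After execution: tally = 16
16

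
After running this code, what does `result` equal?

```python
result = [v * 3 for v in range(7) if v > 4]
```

Let's trace through this code step by step.

Initialize: result = [v * 3 for v in range(7) if v > 4]

After execution: result = [15, 18]
[15, 18]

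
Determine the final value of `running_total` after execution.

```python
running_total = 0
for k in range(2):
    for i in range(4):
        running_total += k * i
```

Let's trace through this code step by step.

Initialize: running_total = 0
Entering loop: for k in range(2):

After execution: running_total = 6
6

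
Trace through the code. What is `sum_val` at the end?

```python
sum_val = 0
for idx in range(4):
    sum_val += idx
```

Let's trace through this code step by step.

Initialize: sum_val = 0
Entering loop: for idx in range(4):

After execution: sum_val = 6
6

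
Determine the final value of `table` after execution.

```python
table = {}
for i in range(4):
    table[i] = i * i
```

Let's trace through this code step by step.

Initialize: table = {}
Entering loop: for i in range(4):

After execution: table = {0: 0, 1: 1, 2: 4, 3: 9}
{0: 0, 1: 1, 2: 4, 3: 9}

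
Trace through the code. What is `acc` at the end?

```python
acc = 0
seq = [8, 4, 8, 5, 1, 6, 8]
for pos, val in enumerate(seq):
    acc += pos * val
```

Let's trace through this code step by step.

Initialize: acc = 0
Initialize: seq = [8, 4, 8, 5, 1, 6, 8]
Entering loop: for pos, val in enumerate(seq):

After execution: acc = 117
117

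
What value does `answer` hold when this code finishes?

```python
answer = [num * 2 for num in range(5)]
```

Let's trace through this code step by step.

Initialize: answer = [num * 2 for num in range(5)]

After execution: answer = [0, 2, 4, 6, 8]
[0, 2, 4, 6, 8]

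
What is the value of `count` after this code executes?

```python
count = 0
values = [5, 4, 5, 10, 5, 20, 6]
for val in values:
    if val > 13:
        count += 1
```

Let's trace through this code step by step.

Initialize: count = 0
Initialize: values = [5, 4, 5, 10, 5, 20, 6]
Entering loop: for val in values:

After execution: count = 1
1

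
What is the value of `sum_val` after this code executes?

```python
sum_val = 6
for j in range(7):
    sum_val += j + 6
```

Let's trace through this code step by step.

Initialize: sum_val = 6
Entering loop: for j in range(7):

After execution: sum_val = 69
69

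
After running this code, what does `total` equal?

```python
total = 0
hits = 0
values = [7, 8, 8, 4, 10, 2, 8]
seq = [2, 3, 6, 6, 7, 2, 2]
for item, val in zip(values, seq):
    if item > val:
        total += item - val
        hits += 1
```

Let's trace through this code step by step.

Initialize: total = 0
Initialize: hits = 0
Initialize: values = [7, 8, 8, 4, 10, 2, 8]
Initialize: seq = [2, 3, 6, 6, 7, 2, 2]
Entering loop: for item, val in zip(values, seq):

After execution: total = 21
21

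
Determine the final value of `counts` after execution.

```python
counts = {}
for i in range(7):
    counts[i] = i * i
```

Let's trace through this code step by step.

Initialize: counts = {}
Entering loop: for i in range(7):

After execution: counts = {0: 0, 1: 1, 2: 4, 3: 9, 4: 16, 5: 25, 6: 36}
{0: 0, 1: 1, 2: 4, 3: 9, 4: 16, 5: 25, 6: 36}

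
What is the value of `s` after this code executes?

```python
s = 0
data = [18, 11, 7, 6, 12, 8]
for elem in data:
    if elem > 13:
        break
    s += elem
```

Let's trace through this code step by step.

Initialize: s = 0
Initialize: data = [18, 11, 7, 6, 12, 8]
Entering loop: for elem in data:

After execution: s = 0
0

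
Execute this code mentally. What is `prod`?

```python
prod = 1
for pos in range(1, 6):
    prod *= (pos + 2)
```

Let's trace through this code step by step.

Initialize: prod = 1
Entering loop: for pos in range(1, 6):

After execution: prod = 2520
2520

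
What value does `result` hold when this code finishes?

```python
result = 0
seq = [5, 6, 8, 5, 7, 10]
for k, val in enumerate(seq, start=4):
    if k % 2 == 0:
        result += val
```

Let's trace through this code step by step.

Initialize: result = 0
Initialize: seq = [5, 6, 8, 5, 7, 10]
Entering loop: for k, val in enumerate(seq, start=4):

After execution: result = 20
20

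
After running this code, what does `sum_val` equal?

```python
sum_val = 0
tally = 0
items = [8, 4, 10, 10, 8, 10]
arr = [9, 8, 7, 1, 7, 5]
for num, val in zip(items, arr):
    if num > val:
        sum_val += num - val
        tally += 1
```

Let's trace through this code step by step.

Initialize: sum_val = 0
Initialize: tally = 0
Initialize: items = [8, 4, 10, 10, 8, 10]
Initialize: arr = [9, 8, 7, 1, 7, 5]
Entering loop: for num, val in zip(items, arr):

After execution: sum_val = 18
18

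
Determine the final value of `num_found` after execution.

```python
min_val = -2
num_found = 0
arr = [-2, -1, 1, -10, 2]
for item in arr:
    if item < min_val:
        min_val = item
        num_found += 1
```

Let's trace through this code step by step.

Initialize: min_val = -2
Initialize: num_found = 0
Initialize: arr = [-2, -1, 1, -10, 2]
Entering loop: for item in arr:

After execution: num_found = 1
1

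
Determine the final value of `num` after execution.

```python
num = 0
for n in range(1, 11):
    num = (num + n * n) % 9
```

Let's trace through this code step by step.

Initialize: num = 0
Entering loop: for n in range(1, 11):

After execution: num = 7
7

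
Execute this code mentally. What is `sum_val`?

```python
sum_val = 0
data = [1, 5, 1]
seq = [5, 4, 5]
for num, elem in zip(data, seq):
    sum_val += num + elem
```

Let's trace through this code step by step.

Initialize: sum_val = 0
Initialize: data = [1, 5, 1]
Initialize: seq = [5, 4, 5]
Entering loop: for num, elem in zip(data, seq):

After execution: sum_val = 21
21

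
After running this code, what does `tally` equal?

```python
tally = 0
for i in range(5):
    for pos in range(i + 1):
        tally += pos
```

Let's trace through this code step by step.

Initialize: tally = 0
Entering loop: for i in range(5):

After execution: tally = 20
20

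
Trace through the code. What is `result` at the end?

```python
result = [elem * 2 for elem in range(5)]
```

Let's trace through this code step by step.

Initialize: result = [elem * 2 for elem in range(5)]

After execution: result = [0, 2, 4, 6, 8]
[0, 2, 4, 6, 8]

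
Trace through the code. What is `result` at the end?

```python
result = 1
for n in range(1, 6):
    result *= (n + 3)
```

Let's trace through this code step by step.

Initialize: result = 1
Entering loop: for n in range(1, 6):

After execution: result = 6720
6720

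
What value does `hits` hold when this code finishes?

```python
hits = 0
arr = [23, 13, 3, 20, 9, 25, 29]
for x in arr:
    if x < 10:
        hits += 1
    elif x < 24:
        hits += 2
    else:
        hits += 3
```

Let's trace through this code step by step.

Initialize: hits = 0
Initialize: arr = [23, 13, 3, 20, 9, 25, 29]
Entering loop: for x in arr:

After execution: hits = 14
14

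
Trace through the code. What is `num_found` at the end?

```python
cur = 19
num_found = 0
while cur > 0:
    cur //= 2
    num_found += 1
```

Let's trace through this code step by step.

Initialize: cur = 19
Initialize: num_found = 0
Entering loop: while cur > 0:

After execution: num_found = 5
5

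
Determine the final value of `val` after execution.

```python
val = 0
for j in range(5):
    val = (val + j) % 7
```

Let's trace through this code step by step.

Initialize: val = 0
Entering loop: for j in range(5):

After execution: val = 3
3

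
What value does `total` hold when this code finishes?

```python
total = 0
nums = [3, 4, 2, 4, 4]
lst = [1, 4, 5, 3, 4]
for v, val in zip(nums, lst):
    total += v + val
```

Let's trace through this code step by step.

Initialize: total = 0
Initialize: nums = [3, 4, 2, 4, 4]
Initialize: lst = [1, 4, 5, 3, 4]
Entering loop: for v, val in zip(nums, lst):

After execution: total = 34
34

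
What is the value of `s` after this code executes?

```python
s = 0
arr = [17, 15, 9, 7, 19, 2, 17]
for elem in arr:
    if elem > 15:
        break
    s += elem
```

Let's trace through this code step by step.

Initialize: s = 0
Initialize: arr = [17, 15, 9, 7, 19, 2, 17]
Entering loop: for elem in arr:

After execution: s = 0
0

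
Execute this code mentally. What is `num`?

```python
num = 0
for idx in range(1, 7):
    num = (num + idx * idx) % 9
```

Let's trace through this code step by step.

Initialize: num = 0
Entering loop: for idx in range(1, 7):

After execution: num = 1
1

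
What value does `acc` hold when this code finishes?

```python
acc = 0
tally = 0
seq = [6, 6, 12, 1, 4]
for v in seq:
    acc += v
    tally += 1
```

Let's trace through this code step by step.

Initialize: acc = 0
Initialize: tally = 0
Initialize: seq = [6, 6, 12, 1, 4]
Entering loop: for v in seq:

After execution: acc = 29
29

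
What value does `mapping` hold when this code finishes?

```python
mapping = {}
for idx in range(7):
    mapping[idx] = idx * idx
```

Let's trace through this code step by step.

Initialize: mapping = {}
Entering loop: for idx in range(7):

After execution: mapping = {0: 0, 1: 1, 2: 4, 3: 9, 4: 16, 5: 25, 6: 36}
{0: 0, 1: 1, 2: 4, 3: 9, 4: 16, 5: 25, 6: 36}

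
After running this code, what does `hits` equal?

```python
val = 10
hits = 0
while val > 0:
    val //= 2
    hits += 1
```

Let's trace through this code step by step.

Initialize: val = 10
Initialize: hits = 0
Entering loop: while val > 0:

After execution: hits = 4
4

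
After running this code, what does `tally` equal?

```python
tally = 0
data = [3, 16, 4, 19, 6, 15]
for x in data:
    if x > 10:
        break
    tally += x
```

Let's trace through this code step by step.

Initialize: tally = 0
Initialize: data = [3, 16, 4, 19, 6, 15]
Entering loop: for x in data:

After execution: tally = 3
3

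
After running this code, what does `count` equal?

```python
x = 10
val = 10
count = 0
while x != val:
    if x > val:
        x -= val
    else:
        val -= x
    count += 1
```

Let's trace through this code step by step.

Initialize: x = 10
Initialize: val = 10
Initialize: count = 0
Entering loop: while x != val:

After execution: count = 0
0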